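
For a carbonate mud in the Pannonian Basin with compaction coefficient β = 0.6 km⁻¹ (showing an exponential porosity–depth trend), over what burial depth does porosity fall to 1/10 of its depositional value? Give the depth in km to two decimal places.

phi/phi₀ = 1/10 ⇒ exp(−β·Z) = 1/10 ⇒ Z = ln(10) / β
Z = 2.3026 / 0.6 = 3.838 km

3.84 km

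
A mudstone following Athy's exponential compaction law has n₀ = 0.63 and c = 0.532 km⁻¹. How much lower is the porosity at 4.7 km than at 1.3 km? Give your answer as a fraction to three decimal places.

0.264

n(1.3) = 0.63·e^(−0.532×1.3) = 0.3155
n(4.7) = 0.63·e^(−0.532×4.7) = 0.0517
Δn = 0.3155 − 0.0517 = 0.2638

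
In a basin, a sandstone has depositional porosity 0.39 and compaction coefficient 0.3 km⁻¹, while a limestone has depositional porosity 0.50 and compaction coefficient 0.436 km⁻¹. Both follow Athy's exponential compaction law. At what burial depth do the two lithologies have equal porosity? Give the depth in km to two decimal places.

Set φ₀ₐ e^(−cₐz) = φ₀ᵦ e^(−cᵦz) ⇒ ln(φ₀ₐ/φ₀ᵦ) = (cₐ − cᵦ)·z
z = ln(0.39/0.5) / (0.3 − 0.436) = -0.2485 / -0.136 = 1.827 km

1.83 km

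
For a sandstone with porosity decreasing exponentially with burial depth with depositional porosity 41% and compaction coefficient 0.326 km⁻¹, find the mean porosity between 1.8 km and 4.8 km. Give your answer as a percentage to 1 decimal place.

14.5%

⟨phi⟩ = (1/(z₂−z₁)) ∫ phi₀ e^(−βz) dz = phi₀·(e^(−β·z₁) − e^(−β·z₂)) / (β·(z₂−z₁))
e^(−0.326×1.8) = 0.5561; e^(−0.326×4.8) = 0.2091
⟨phi⟩ = 0.41 × (0.5561 − 0.2091) / (0.326 × 3) = 0.41 × 0.3548 = 0.1455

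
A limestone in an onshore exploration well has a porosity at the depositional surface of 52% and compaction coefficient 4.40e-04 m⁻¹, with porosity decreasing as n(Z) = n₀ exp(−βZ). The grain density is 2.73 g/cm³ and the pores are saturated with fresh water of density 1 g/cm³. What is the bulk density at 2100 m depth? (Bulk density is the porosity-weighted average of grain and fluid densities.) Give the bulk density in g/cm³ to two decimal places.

Working in km (1 km = 1000 m; β in km⁻¹ = β in m⁻¹ × 1000):
Porosity at depth: n = 0.52·exp(−0.44×2.1) = 0.52×0.3969 = 0.2064
Bulk density: ρ_b = (1−n)ρ_g + n·ρ_f = 0.7936×2.73 + 0.2064×1
       = 2.167 + 0.206 = 2.373 g/cm³

2.37 g/cm³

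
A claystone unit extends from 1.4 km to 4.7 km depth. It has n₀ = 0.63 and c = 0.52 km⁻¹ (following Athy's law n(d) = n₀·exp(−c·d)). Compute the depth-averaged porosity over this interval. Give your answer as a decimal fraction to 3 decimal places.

0.145

⟨n⟩ = (1/(d₂−d₁)) ∫ n₀ e^(−cd) dd = n₀·(e^(−c·d₁) − e^(−c·d₂)) / (c·(d₂−d₁))
e^(−0.52×1.4) = 0.4829; e^(−0.52×4.7) = 0.0868
⟨n⟩ = 0.63 × (0.4829 − 0.0868) / (0.52 × 3.3) = 0.63 × 0.2308 = 0.1454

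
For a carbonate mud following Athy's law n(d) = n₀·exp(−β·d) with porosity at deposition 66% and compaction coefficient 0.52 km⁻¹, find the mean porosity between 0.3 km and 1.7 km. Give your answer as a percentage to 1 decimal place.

40.1%

⟨n⟩ = (1/(d₂−d₁)) ∫ n₀ e^(−βd) dd = n₀·(e^(−β·d₁) − e^(−β·d₂)) / (β·(d₂−d₁))
e^(−0.52×0.3) = 0.8556; e^(−0.52×1.7) = 0.4131
⟨n⟩ = 0.66 × (0.8556 − 0.4131) / (0.52 × 1.4) = 0.66 × 0.6077 = 0.4011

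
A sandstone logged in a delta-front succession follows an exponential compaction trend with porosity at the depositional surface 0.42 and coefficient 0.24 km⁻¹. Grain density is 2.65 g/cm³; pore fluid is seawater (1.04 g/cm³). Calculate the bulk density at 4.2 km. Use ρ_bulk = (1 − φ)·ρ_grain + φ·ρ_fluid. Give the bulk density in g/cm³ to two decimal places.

Porosity at depth: phi = 0.42·exp(−0.24×4.2) = 0.42×0.3649 = 0.1533
Bulk density: ρ_b = (1−phi)ρ_g + phi·ρ_f = 0.8467×2.65 + 0.1533×1.04
       = 2.244 + 0.159 = 2.403 g/cm³

2.40 g/cm³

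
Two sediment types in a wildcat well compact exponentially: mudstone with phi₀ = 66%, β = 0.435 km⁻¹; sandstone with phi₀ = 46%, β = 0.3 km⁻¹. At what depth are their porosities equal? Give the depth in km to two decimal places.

2.67 km

Set phi₀ₐ e^(−βₐz) = phi₀ᵦ e^(−βᵦz) ⇒ ln(phi₀ₐ/phi₀ᵦ) = (βₐ − βᵦ)·z
z = ln(0.66/0.46) / (0.435 − 0.3) = 0.3610 / 0.135 = 2.674 km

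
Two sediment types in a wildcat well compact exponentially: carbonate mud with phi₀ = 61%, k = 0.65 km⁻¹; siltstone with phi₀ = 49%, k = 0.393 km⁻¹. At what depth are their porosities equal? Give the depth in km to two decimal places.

Set phi₀ₐ e^(−kₐZ) = phi₀ᵦ e^(−kᵦZ) ⇒ ln(phi₀ₐ/phi₀ᵦ) = (kₐ − kᵦ)·Z
Z = ln(0.61/0.49) / (0.65 − 0.393) = 0.2191 / 0.257 = 0.852 km

0.85 km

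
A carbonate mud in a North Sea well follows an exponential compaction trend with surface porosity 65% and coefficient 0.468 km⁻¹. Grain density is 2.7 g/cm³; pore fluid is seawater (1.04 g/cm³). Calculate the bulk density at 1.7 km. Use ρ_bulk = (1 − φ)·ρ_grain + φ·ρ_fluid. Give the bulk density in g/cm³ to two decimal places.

Porosity at depth: φ = 0.65·exp(−0.468×1.7) = 0.65×0.4513 = 0.2934
Bulk density: ρ_b = (1−φ)ρ_g + φ·ρ_f = 0.7066×2.7 + 0.2934×1.04
       = 1.908 + 0.305 = 2.213 g/cm³

2.21 g/cm³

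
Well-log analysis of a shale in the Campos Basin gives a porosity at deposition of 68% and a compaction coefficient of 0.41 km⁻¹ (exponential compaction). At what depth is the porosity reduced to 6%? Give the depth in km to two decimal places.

Invert Athy's law: z = ln(phi₀/phi) / c
z = ln(0.68/0.06) / 0.41 = ln(11.33) / 0.41 = 2.4277 / 0.41 = 5.921 km

5.92 km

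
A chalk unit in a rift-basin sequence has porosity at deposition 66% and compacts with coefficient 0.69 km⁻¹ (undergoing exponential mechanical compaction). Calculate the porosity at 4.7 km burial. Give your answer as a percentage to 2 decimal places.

phi = phi₀·exp(−c·z) = 0.66 × exp(−0.69 × 4.7) = 0.66 × exp(−3.243)
  = 0.66 × 0.0390 = 0.0258

2.58%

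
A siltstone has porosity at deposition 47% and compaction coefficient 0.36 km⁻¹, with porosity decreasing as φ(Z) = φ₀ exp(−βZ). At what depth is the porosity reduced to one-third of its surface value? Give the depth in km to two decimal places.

3.05 km

φ/φ₀ = 1/3 ⇒ exp(−β·Z) = 1/3 ⇒ Z = ln(3) / β
Z = 1.0986 / 0.36 = 3.052 km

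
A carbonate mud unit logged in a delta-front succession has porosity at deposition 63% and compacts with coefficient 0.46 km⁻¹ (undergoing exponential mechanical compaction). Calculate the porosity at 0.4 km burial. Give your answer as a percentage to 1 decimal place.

52.4%

n = n₀·exp(−β·Z) = 0.63 × exp(−0.46 × 0.4) = 0.63 × exp(−0.184)
  = 0.63 × 0.8319 = 0.5241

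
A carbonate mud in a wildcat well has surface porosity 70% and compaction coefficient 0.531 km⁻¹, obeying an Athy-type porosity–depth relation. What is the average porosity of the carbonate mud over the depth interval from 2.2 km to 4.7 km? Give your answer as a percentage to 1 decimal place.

⟨φ⟩ = (1/(d₂−d₁)) ∫ φ₀ e^(−βd) dd = φ₀·(e^(−β·d₁) − e^(−β·d₂)) / (β·(d₂−d₁))
e^(−0.531×2.2) = 0.3109; e^(−0.531×4.7) = 0.0824
⟨φ⟩ = 0.7 × (0.3109 − 0.0824) / (0.531 × 2.5) = 0.7 × 0.1721 = 0.1205

12.0%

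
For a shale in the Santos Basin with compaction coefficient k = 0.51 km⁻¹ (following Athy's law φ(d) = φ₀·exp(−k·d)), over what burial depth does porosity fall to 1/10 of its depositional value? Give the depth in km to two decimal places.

4.51 km

φ/φ₀ = 1/10 ⇒ exp(−k·d) = 1/10 ⇒ d = ln(10) / k
d = 2.3026 / 0.51 = 4.515 km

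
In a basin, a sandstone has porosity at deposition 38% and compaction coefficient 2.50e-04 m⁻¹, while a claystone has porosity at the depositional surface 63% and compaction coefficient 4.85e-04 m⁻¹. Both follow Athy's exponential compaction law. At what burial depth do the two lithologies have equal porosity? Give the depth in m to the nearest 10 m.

Working in km (1 km = 1000 m; c in km⁻¹ = c in m⁻¹ × 1000):
Set n₀ₐ e^(−cₐd) = n₀ᵦ e^(−cᵦd) ⇒ ln(n₀ₐ/n₀ᵦ) = (cₐ − cᵦ)·d
d = ln(0.38/0.63) / (0.25 − 0.485) = -0.5055 / -0.235 = 2.151 km

2150 m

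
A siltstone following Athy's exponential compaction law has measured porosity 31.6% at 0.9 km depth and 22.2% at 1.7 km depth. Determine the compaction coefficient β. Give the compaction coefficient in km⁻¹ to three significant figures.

0.441 km⁻¹

Athy: phi(Z) = phi₀ e^(−βZ) ⇒ phi₁/phi₂ = e^{β(Z₂−Z₁)} ⇒ β = ln(phi₁/phi₂)/(Z₂−Z₁)
β = ln(0.316/0.222) / (1.7 − 0.9) = ln(1.423) / 0.8 = 0.3531 / 0.8 = 0.4413 km⁻¹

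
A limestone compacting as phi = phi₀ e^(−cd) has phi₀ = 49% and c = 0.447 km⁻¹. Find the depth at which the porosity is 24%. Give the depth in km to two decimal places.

Invert Athy's law: d = ln(phi₀/phi) / c
d = ln(0.49/0.24) / 0.447 = ln(2.042) / 0.447 = 0.7138 / 0.447 = 1.597 km

1.60 km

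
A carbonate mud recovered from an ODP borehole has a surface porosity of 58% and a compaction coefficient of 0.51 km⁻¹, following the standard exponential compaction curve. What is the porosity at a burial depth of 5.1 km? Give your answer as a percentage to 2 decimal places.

φ = φ₀·exp(−β·d) = 0.58 × exp(−0.51 × 5.1) = 0.58 × exp(−2.601)
  = 0.58 × 0.0742 = 0.0430

4.30%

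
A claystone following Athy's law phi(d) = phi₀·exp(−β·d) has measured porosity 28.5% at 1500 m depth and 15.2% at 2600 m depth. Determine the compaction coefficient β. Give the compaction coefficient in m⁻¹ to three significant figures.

Working in km (1 km = 1000 m; β in km⁻¹ = β in m⁻¹ × 1000):
Athy: phi(d) = phi₀ e^(−βd) ⇒ phi₁/phi₂ = e^{β(d₂−d₁)} ⇒ β = ln(phi₁/phi₂)/(d₂−d₁)
β = ln(0.285/0.152) / (2.6 − 1.5) = ln(1.875) / 1.1 = 0.6286 / 1.1 = 0.5715 km⁻¹

0.000571 m⁻¹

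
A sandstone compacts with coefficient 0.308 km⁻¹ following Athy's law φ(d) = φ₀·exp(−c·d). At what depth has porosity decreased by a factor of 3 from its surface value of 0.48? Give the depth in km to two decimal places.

3.57 km

φ/φ₀ = 1/3 ⇒ exp(−c·d) = 1/3 ⇒ d = ln(3) / c
d = 1.0986 / 0.308 = 3.567 km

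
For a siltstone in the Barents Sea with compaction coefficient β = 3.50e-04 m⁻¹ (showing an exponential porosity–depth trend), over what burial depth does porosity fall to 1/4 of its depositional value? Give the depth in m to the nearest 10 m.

3960 m

Working in km (1 km = 1000 m; β in km⁻¹ = β in m⁻¹ × 1000):
φ/φ₀ = 1/4 ⇒ exp(−β·z) = 1/4 ⇒ z = ln(4) / β
z = 1.3863 / 0.35 = 3.961 km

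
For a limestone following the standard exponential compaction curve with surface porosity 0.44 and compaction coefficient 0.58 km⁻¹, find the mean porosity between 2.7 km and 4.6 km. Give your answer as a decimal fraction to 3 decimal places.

⟨phi⟩ = (1/(Z₂−Z₁)) ∫ phi₀ e^(−βZ) dZ = phi₀·(e^(−β·Z₁) − e^(−β·Z₂)) / (β·(Z₂−Z₁))
e^(−0.58×2.7) = 0.2089; e^(−0.58×4.6) = 0.0694
⟨phi⟩ = 0.44 × (0.2089 − 0.0694) / (0.58 × 1.9) = 0.44 × 0.1266 = 0.0557

0.056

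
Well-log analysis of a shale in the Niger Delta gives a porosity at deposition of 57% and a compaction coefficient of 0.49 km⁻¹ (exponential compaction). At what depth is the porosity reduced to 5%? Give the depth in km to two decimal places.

Invert Athy's law: z = ln(phi₀/phi) / β
z = ln(0.57/0.05) / 0.49 = ln(11.4) / 0.49 = 2.4336 / 0.49 = 4.967 km

4.97 km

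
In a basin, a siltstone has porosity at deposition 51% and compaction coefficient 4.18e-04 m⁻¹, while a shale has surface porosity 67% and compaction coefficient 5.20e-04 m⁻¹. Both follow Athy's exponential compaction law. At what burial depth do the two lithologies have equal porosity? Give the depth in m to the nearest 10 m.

Working in km (1 km = 1000 m; β in km⁻¹ = β in m⁻¹ × 1000):
Set phi₀ₐ e^(−βₐz) = phi₀ᵦ e^(−βᵦz) ⇒ ln(phi₀ₐ/phi₀ᵦ) = (βₐ − βᵦ)·z
z = ln(0.51/0.67) / (0.418 − 0.52) = -0.2729 / -0.102 = 2.675 km

2680 m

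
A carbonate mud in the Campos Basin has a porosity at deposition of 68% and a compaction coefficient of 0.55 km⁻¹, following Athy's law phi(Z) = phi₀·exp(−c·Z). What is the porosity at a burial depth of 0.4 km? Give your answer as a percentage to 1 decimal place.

54.6%

phi = phi₀·exp(−c·Z) = 0.68 × exp(−0.55 × 0.4) = 0.68 × exp(−0.22)
  = 0.68 × 0.8025 = 0.5457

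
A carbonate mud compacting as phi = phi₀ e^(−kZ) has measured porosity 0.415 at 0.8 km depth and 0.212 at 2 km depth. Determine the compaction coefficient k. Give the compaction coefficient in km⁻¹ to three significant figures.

Athy: phi(Z) = phi₀ e^(−kZ) ⇒ phi₁/phi₂ = e^{k(Z₂−Z₁)} ⇒ k = ln(phi₁/phi₂)/(Z₂−Z₁)
k = ln(0.415/0.212) / (2 − 0.8) = ln(1.958) / 1.2 = 0.6717 / 1.2 = 0.5597 km⁻¹

0.560 km⁻¹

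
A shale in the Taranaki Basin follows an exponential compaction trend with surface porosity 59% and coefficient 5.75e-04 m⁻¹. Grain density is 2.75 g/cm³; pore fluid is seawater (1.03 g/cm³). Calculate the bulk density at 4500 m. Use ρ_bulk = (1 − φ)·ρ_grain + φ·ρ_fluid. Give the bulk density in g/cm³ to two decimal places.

Working in km (1 km = 1000 m; β in km⁻¹ = β in m⁻¹ × 1000):
Porosity at depth: φ = 0.59·exp(−0.575×4.5) = 0.59×0.0752 = 0.0444
Bulk density: ρ_b = (1−φ)ρ_g + φ·ρ_f = 0.9556×2.75 + 0.0444×1.03
       = 2.628 + 0.046 = 2.674 g/cm³

2.67 g/cm³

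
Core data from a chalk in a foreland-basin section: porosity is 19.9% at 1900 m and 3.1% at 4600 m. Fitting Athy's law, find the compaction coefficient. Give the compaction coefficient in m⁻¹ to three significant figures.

Working in km (1 km = 1000 m; β in km⁻¹ = β in m⁻¹ × 1000):
Athy: φ(Z) = φ₀ e^(−βZ) ⇒ φ₁/φ₂ = e^{β(Z₂−Z₁)} ⇒ β = ln(φ₁/φ₂)/(Z₂−Z₁)
β = ln(0.199/0.031) / (4.6 − 1.9) = ln(6.419) / 2.7 = 1.8593 / 2.7 = 0.6886 km⁻¹

0.000689 m⁻¹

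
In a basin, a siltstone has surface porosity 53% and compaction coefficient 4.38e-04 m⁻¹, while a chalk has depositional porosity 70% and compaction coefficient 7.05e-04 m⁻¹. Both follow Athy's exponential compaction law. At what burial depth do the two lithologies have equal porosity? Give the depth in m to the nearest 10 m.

Working in km (1 km = 1000 m; c in km⁻¹ = c in m⁻¹ × 1000):
Set n₀ₐ e^(−cₐz) = n₀ᵦ e^(−cᵦz) ⇒ ln(n₀ₐ/n₀ᵦ) = (cₐ − cᵦ)·z
z = ln(0.53/0.7) / (0.438 − 0.705) = -0.2782 / -0.267 = 1.042 km

1040 m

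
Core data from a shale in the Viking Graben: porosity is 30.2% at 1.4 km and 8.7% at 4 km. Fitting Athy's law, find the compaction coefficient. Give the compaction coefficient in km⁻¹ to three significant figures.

0.479 km⁻¹

Athy: phi(d) = phi₀ e^(−kd) ⇒ phi₁/phi₂ = e^{k(d₂−d₁)} ⇒ k = ln(phi₁/phi₂)/(d₂−d₁)
k = ln(0.302/0.087) / (4 − 1.4) = ln(3.471) / 2.6 = 1.2445 / 2.6 = 0.4787 km⁻¹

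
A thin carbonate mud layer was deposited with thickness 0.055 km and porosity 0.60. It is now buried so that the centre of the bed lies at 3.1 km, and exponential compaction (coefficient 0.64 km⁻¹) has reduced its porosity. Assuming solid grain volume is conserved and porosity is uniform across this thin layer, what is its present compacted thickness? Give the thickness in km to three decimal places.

Porosity at 3.1 km: phi = 0.6·exp(−0.64×3.1) = 0.0825
Solid-volume conservation: h(1−phi) = h₀(1−phi₀) ⇒ h = h₀·(1−phi₀)/(1−phi)
h = 0.055 × (1 − 0.6)/(1 − 0.0825) = 0.055 × 0.4360 = 0.0240 km

0.024 km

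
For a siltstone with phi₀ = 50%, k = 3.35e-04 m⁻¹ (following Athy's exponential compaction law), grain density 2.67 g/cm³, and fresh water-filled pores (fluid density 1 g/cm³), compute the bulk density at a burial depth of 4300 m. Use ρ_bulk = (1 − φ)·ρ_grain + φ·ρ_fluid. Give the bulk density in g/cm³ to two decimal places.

Working in km (1 km = 1000 m; k in km⁻¹ = k in m⁻¹ × 1000):
Porosity at depth: phi = 0.5·exp(−0.335×4.3) = 0.5×0.2368 = 0.1184
Bulk density: ρ_b = (1−phi)ρ_g + phi·ρ_f = 0.8816×2.67 + 0.1184×1
       = 2.354 + 0.118 = 2.472 g/cm³

2.47 g/cm³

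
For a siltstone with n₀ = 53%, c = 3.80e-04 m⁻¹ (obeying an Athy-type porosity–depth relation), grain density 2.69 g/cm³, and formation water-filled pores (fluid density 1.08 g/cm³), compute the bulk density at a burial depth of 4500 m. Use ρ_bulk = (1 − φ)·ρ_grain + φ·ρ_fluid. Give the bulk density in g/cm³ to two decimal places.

Working in km (1 km = 1000 m; c in km⁻¹ = c in m⁻¹ × 1000):
Porosity at depth: n = 0.53·exp(−0.38×4.5) = 0.53×0.1809 = 0.0959
Bulk density: ρ_b = (1−n)ρ_g + n·ρ_f = 0.9041×2.69 + 0.0959×1.08
       = 2.432 + 0.104 = 2.536 g/cm³

2.54 g/cm³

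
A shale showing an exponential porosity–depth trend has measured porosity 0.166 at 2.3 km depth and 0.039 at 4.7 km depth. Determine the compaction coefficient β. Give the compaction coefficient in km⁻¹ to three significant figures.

0.604 km⁻¹

Athy: n(z) = n₀ e^(−βz) ⇒ n₁/n₂ = e^{β(z₂−z₁)} ⇒ β = ln(n₁/n₂)/(z₂−z₁)
β = ln(0.166/0.039) / (4.7 − 2.3) = ln(4.256) / 2.4 = 1.4484 / 2.4 = 0.6035 km⁻¹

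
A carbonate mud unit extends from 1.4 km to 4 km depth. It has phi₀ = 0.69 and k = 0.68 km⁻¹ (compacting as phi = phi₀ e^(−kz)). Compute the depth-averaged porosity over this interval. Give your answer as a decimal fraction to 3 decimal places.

0.125

⟨phi⟩ = (1/(z₂−z₁)) ∫ phi₀ e^(−kz) dz = phi₀·(e^(−k·z₁) − e^(−k·z₂)) / (k·(z₂−z₁))
e^(−0.68×1.4) = 0.3860; e^(−0.68×4) = 0.0659
⟨phi⟩ = 0.69 × (0.3860 − 0.0659) / (0.68 × 2.6) = 0.69 × 0.1810 = 0.1249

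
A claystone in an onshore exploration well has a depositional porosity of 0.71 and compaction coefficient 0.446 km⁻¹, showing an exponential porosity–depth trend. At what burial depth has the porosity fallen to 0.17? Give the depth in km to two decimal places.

Invert Athy's law: Z = ln(phi₀/phi) / β
Z = ln(0.71/0.17) / 0.446 = ln(4.176) / 0.446 = 1.4295 / 0.446 = 3.205 km

3.21 km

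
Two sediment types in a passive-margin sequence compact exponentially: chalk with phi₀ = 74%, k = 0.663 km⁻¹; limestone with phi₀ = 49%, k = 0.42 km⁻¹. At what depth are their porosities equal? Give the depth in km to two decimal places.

Set phi₀ₐ e^(−kₐZ) = phi₀ᵦ e^(−kᵦZ) ⇒ ln(phi₀ₐ/phi₀ᵦ) = (kₐ − kᵦ)·Z
Z = ln(0.74/0.49) / (0.663 − 0.42) = 0.4122 / 0.243 = 1.696 km

1.70 km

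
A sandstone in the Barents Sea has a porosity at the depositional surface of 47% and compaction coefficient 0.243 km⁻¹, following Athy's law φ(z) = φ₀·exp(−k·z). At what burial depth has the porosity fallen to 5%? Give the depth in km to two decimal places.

Invert Athy's law: z = ln(φ₀/φ) / k
z = ln(0.47/0.05) / 0.243 = ln(9.4) / 0.243 = 2.2407 / 0.243 = 9.221 km

9.22 km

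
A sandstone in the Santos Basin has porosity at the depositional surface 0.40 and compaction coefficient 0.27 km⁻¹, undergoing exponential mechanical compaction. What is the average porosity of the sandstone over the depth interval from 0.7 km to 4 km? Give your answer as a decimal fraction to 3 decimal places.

⟨phi⟩ = (1/(Z₂−Z₁)) ∫ phi₀ e^(−kZ) dZ = phi₀·(e^(−k·Z₁) − e^(−k·Z₂)) / (k·(Z₂−Z₁))
e^(−0.27×0.7) = 0.8278; e^(−0.27×4) = 0.3396
⟨phi⟩ = 0.4 × (0.8278 − 0.3396) / (0.27 × 3.3) = 0.4 × 0.5479 = 0.2192

0.219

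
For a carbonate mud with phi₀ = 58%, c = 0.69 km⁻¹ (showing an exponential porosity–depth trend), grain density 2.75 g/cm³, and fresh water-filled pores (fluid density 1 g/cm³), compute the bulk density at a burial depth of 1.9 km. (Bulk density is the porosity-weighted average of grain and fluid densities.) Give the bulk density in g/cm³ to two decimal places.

Porosity at depth: phi = 0.58·exp(−0.69×1.9) = 0.58×0.2696 = 0.1563
Bulk density: ρ_b = (1−phi)ρ_g + phi·ρ_f = 0.8437×2.75 + 0.1563×1
       = 2.320 + 0.156 = 2.476 g/cm³

2.48 g/cm³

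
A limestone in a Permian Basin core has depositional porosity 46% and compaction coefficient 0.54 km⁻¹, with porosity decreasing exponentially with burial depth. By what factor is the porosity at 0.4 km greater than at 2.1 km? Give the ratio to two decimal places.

φ(Z₁)/φ(Z₂) = e^(−k·Z₁)/e^(−k·Z₂) = e^{k(Z₂−Z₁)}
= exp(0.54 × 1.7) = exp(0.918) = 2.5043

2.50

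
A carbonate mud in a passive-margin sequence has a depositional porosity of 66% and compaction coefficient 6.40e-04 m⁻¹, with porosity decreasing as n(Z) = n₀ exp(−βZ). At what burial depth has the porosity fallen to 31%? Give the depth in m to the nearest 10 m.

Working in km (1 km = 1000 m; β in km⁻¹ = β in m⁻¹ × 1000):
Invert Athy's law: Z = ln(n₀/n) / β
Z = ln(0.66/0.31) / 0.64 = ln(2.129) / 0.64 = 0.7557 / 0.64 = 1.181 km

1180 m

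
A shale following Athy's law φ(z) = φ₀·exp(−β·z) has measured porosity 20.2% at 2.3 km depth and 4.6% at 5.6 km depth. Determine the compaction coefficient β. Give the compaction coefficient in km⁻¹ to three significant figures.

Athy: φ(z) = φ₀ e^(−βz) ⇒ φ₁/φ₂ = e^{β(z₂−z₁)} ⇒ β = ln(φ₁/φ₂)/(z₂−z₁)
β = ln(0.202/0.046) / (5.6 − 2.3) = ln(4.391) / 3.3 = 1.4796 / 3.3 = 0.4484 km⁻¹

0.448 km⁻¹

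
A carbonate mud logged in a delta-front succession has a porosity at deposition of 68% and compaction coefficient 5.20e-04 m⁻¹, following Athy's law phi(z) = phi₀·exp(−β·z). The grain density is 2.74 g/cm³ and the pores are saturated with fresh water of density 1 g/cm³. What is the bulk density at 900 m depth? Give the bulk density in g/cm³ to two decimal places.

2.00 g/cm³

Working in km (1 km = 1000 m; β in km⁻¹ = β in m⁻¹ × 1000):
Porosity at depth: phi = 0.68·exp(−0.52×0.9) = 0.68×0.6263 = 0.4259
Bulk density: ρ_b = (1−phi)ρ_g + phi·ρ_f = 0.5741×2.74 + 0.4259×1
       = 1.573 + 0.426 = 1.999 g/cm³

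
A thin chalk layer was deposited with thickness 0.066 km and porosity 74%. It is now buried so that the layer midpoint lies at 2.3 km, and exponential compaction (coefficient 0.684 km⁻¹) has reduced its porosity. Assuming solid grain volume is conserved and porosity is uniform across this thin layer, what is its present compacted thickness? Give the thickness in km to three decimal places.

Porosity at 2.3 km: phi = 0.74·exp(−0.684×2.3) = 0.1535
Solid-volume conservation: h(1−phi) = h₀(1−phi₀) ⇒ h = h₀·(1−phi₀)/(1−phi)
h = 0.066 × (1 − 0.74)/(1 − 0.1535) = 0.066 × 0.3071 = 0.0203 km

0.020 km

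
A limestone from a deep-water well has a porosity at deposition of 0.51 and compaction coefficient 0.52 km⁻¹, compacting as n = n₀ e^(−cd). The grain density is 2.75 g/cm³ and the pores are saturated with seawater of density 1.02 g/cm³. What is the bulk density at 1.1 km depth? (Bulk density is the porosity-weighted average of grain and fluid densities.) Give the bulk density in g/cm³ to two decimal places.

Porosity at depth: n = 0.51·exp(−0.52×1.1) = 0.51×0.5644 = 0.2878
Bulk density: ρ_b = (1−n)ρ_g + n·ρ_f = 0.7122×2.75 + 0.2878×1.02
       = 1.958 + 0.294 = 2.252 g/cm³

2.25 g/cm³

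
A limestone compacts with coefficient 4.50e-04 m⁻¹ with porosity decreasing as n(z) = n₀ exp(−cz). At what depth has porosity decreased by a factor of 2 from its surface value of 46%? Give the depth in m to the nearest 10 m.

Working in km (1 km = 1000 m; c in km⁻¹ = c in m⁻¹ × 1000):
n/n₀ = 1/2 ⇒ exp(−c·z) = 1/2 ⇒ z = ln(2) / c
z = 0.6931 / 0.45 = 1.540 km

1540 m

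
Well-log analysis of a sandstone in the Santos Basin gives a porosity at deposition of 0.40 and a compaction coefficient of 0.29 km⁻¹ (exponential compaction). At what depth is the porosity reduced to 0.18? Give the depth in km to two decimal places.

2.75 km

Invert Athy's law: d = ln(φ₀/φ) / k
d = ln(0.4/0.18) / 0.29 = ln(2.222) / 0.29 = 0.7985 / 0.29 = 2.753 km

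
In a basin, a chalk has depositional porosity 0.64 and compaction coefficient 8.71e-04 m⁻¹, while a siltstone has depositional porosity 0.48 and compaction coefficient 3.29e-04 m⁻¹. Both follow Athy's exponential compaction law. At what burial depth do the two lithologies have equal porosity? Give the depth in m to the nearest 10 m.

Working in km (1 km = 1000 m; β in km⁻¹ = β in m⁻¹ × 1000):
Set φ₀ₐ e^(−βₐz) = φ₀ᵦ e^(−βᵦz) ⇒ ln(φ₀ₐ/φ₀ᵦ) = (βₐ − βᵦ)·z
z = ln(0.64/0.48) / (0.871 − 0.329) = 0.2877 / 0.542 = 0.531 km

530 m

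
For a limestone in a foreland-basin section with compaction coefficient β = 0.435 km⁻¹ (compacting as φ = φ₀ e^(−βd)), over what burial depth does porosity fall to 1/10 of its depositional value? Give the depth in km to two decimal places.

φ/φ₀ = 1/10 ⇒ exp(−β·d) = 1/10 ⇒ d = ln(10) / β
d = 2.3026 / 0.435 = 5.293 km

5.29 km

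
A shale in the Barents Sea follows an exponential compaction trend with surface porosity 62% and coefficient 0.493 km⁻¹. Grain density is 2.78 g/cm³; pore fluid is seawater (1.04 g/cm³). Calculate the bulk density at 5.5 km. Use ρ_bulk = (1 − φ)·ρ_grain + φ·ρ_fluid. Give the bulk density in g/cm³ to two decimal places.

2.71 g/cm³

Porosity at depth: φ = 0.62·exp(−0.493×5.5) = 0.62×0.0664 = 0.0412
Bulk density: ρ_b = (1−φ)ρ_g + φ·ρ_f = 0.9588×2.78 + 0.0412×1.04
       = 2.665 + 0.043 = 2.708 g/cm³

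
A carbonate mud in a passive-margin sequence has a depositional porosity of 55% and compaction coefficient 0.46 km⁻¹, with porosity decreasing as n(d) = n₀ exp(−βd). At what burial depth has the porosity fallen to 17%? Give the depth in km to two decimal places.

2.55 km

Invert Athy's law: d = ln(n₀/n) / β
d = ln(0.55/0.17) / 0.46 = ln(3.235) / 0.46 = 1.1741 / 0.46 = 2.552 km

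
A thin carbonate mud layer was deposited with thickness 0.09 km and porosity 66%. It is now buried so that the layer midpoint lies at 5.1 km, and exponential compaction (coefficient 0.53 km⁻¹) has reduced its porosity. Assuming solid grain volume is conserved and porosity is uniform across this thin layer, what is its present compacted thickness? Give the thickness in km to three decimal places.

0.032 km

Porosity at 5.1 km: n = 0.66·exp(−0.53×5.1) = 0.0442
Solid-volume conservation: h(1−n) = h₀(1−n₀) ⇒ h = h₀·(1−n₀)/(1−n)
h = 0.09 × (1 − 0.66)/(1 − 0.0442) = 0.09 × 0.3557 = 0.0320 km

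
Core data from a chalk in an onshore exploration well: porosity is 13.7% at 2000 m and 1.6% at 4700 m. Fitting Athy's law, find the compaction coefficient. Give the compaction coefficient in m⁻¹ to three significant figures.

0.000795 m⁻¹

Working in km (1 km = 1000 m; β in km⁻¹ = β in m⁻¹ × 1000):
Athy: n(z) = n₀ e^(−βz) ⇒ n₁/n₂ = e^{β(z₂−z₁)} ⇒ β = ln(n₁/n₂)/(z₂−z₁)
β = ln(0.137/0.016) / (4.7 − 2) = ln(8.562) / 2.7 = 2.1474 / 2.7 = 0.7953 km⁻¹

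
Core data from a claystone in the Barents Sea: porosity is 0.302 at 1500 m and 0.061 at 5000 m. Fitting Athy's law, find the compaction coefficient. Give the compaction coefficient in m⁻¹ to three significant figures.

0.000457 m⁻¹

Working in km (1 km = 1000 m; c in km⁻¹ = c in m⁻¹ × 1000):
Athy: n(z) = n₀ e^(−cz) ⇒ n₁/n₂ = e^{c(z₂−z₁)} ⇒ c = ln(n₁/n₂)/(z₂−z₁)
c = ln(0.302/0.061) / (5 − 1.5) = ln(4.951) / 3.5 = 1.5996 / 3.5 = 0.457 km⁻¹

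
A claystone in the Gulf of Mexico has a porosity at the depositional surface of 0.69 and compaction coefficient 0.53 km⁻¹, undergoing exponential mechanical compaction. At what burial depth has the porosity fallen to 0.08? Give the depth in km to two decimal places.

4.07 km

Invert Athy's law: Z = ln(n₀/n) / k
Z = ln(0.69/0.08) / 0.53 = ln(8.625) / 0.53 = 2.1547 / 0.53 = 4.065 km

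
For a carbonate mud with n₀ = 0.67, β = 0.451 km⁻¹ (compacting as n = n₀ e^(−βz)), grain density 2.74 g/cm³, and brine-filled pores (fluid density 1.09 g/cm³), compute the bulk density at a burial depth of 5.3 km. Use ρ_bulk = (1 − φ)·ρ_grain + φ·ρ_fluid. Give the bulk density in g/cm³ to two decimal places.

2.64 g/cm³

Porosity at depth: n = 0.67·exp(−0.451×5.3) = 0.67×0.0916 = 0.0614
Bulk density: ρ_b = (1−n)ρ_g + n·ρ_f = 0.9386×2.74 + 0.0614×1.09
       = 2.572 + 0.067 = 2.639 g/cm³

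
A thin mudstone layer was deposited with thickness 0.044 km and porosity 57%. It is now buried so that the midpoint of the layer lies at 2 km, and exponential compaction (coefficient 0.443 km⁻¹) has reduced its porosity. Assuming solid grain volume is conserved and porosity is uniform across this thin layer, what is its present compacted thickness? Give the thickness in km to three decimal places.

Porosity at 2 km: phi = 0.57·exp(−0.443×2) = 0.2350
Solid-volume conservation: h(1−phi) = h₀(1−phi₀) ⇒ h = h₀·(1−phi₀)/(1−phi)
h = 0.044 × (1 − 0.57)/(1 − 0.2350) = 0.044 × 0.5621 = 0.0247 km

0.025 km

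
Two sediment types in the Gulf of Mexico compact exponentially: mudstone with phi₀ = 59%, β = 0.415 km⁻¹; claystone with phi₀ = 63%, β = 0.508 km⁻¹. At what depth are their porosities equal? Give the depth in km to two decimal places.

Set phi₀ₐ e^(−βₐZ) = phi₀ᵦ e^(−βᵦZ) ⇒ ln(phi₀ₐ/phi₀ᵦ) = (βₐ − βᵦ)·Z
Z = ln(0.59/0.63) / (0.415 − 0.508) = -0.0656 / -0.093 = 0.705 km

0.71 km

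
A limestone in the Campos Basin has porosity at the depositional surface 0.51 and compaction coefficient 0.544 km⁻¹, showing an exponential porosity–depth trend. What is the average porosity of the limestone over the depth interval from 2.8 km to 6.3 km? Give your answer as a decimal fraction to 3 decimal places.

0.050

⟨n⟩ = (1/(d₂−d₁)) ∫ n₀ e^(−kd) dd = n₀·(e^(−k·d₁) − e^(−k·d₂)) / (k·(d₂−d₁))
e^(−0.544×2.8) = 0.2180; e^(−0.544×6.3) = 0.0325
⟨n⟩ = 0.51 × (0.2180 − 0.0325) / (0.544 × 3.5) = 0.51 × 0.0974 = 0.0497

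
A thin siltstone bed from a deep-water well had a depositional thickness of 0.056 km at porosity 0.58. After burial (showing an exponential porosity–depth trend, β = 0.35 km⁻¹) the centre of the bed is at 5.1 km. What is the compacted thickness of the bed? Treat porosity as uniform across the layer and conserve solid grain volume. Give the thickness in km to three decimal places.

Porosity at 5.1 km: phi = 0.58·exp(−0.35×5.1) = 0.0973
Solid-volume conservation: h(1−phi) = h₀(1−phi₀) ⇒ h = h₀·(1−phi₀)/(1−phi)
h = 0.056 × (1 − 0.58)/(1 − 0.0973) = 0.056 × 0.4653 = 0.0261 km

0.026 km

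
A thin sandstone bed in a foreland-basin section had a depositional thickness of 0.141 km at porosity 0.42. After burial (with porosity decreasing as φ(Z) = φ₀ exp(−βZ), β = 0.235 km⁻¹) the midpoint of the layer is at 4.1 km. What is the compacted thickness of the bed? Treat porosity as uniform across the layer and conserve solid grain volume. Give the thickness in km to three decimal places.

Porosity at 4.1 km: φ = 0.42·exp(−0.235×4.1) = 0.1603
Solid-volume conservation: h(1−φ) = h₀(1−φ₀) ⇒ h = h₀·(1−φ₀)/(1−φ)
h = 0.141 × (1 − 0.42)/(1 − 0.1603) = 0.141 × 0.6907 = 0.0974 km

0.097 km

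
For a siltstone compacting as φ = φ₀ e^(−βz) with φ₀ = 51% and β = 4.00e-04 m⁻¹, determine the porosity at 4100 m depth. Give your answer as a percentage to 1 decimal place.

9.9%

Working in km (1 km = 1000 m; β in km⁻¹ = β in m⁻¹ × 1000):
φ = φ₀·exp(−β·z) = 0.51 × exp(−0.4 × 4.1) = 0.51 × exp(−1.64)
  = 0.51 × 0.1940 = 0.0989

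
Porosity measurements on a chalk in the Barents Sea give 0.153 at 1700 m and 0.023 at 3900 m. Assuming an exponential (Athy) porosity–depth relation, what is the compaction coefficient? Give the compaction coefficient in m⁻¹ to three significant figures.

Working in km (1 km = 1000 m; k in km⁻¹ = k in m⁻¹ × 1000):
Athy: phi(Z) = phi₀ e^(−kZ) ⇒ phi₁/phi₂ = e^{k(Z₂−Z₁)} ⇒ k = ln(phi₁/phi₂)/(Z₂−Z₁)
k = ln(0.153/0.023) / (3.9 − 1.7) = ln(6.652) / 2.2 = 1.8949 / 2.2 = 0.8613 km⁻¹

0.000861 m⁻¹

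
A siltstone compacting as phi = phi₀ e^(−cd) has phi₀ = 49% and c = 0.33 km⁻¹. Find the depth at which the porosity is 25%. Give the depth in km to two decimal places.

Invert Athy's law: d = ln(phi₀/phi) / c
d = ln(0.49/0.25) / 0.33 = ln(1.96) / 0.33 = 0.6729 / 0.33 = 2.039 km

2.04 km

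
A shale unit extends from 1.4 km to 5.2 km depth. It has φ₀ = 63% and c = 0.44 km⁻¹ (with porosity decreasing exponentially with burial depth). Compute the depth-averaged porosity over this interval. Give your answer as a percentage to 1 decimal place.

16.5%

⟨φ⟩ = (1/(z₂−z₁)) ∫ φ₀ e^(−cz) dz = φ₀·(e^(−c·z₁) − e^(−c·z₂)) / (c·(z₂−z₁))
e^(−0.44×1.4) = 0.5401; e^(−0.44×5.2) = 0.1015
⟨φ⟩ = 0.63 × (0.5401 − 0.1015) / (0.44 × 3.8) = 0.63 × 0.2623 = 0.1653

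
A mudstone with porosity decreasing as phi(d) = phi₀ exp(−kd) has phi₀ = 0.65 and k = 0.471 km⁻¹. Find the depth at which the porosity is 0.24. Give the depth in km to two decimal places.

2.12 km

Invert Athy's law: d = ln(phi₀/phi) / k
d = ln(0.65/0.24) / 0.471 = ln(2.708) / 0.471 = 0.9963 / 0.471 = 2.115 km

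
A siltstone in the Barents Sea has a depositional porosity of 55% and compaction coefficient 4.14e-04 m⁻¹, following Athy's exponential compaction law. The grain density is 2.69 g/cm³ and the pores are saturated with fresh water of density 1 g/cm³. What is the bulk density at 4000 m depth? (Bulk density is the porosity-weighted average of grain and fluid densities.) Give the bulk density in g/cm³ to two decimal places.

2.51 g/cm³

Working in km (1 km = 1000 m; β in km⁻¹ = β in m⁻¹ × 1000):
Porosity at depth: phi = 0.55·exp(−0.414×4) = 0.55×0.1909 = 0.1050
Bulk density: ρ_b = (1−phi)ρ_g + phi·ρ_f = 0.8950×2.69 + 0.1050×1
       = 2.408 + 0.105 = 2.513 g/cm³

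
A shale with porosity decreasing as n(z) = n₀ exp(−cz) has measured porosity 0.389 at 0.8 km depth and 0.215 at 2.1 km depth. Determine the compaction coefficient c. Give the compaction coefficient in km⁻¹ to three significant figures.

0.456 km⁻¹

Athy: n(z) = n₀ e^(−cz) ⇒ n₁/n₂ = e^{c(z₂−z₁)} ⇒ c = ln(n₁/n₂)/(z₂−z₁)
c = ln(0.389/0.215) / (2.1 − 0.8) = ln(1.809) / 1.3 = 0.5929 / 1.3 = 0.4561 km⁻¹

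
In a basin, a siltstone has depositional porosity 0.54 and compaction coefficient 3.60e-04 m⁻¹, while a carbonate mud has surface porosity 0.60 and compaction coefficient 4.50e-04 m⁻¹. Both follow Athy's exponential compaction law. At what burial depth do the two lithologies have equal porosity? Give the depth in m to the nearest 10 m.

Working in km (1 km = 1000 m; k in km⁻¹ = k in m⁻¹ × 1000):
Set φ₀ₐ e^(−kₐZ) = φ₀ᵦ e^(−kᵦZ) ⇒ ln(φ₀ₐ/φ₀ᵦ) = (kₐ − kᵦ)·Z
Z = ln(0.54/0.6) / (0.36 − 0.45) = -0.1054 / -0.09 = 1.171 km

1170 m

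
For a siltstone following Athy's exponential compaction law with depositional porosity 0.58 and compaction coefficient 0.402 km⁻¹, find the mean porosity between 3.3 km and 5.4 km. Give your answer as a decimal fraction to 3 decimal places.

⟨phi⟩ = (1/(Z₂−Z₁)) ∫ phi₀ e^(−βZ) dZ = phi₀·(e^(−β·Z₁) − e^(−β·Z₂)) / (β·(Z₂−Z₁))
e^(−0.402×3.3) = 0.2654; e^(−0.402×5.4) = 0.1141
⟨phi⟩ = 0.58 × (0.2654 − 0.1141) / (0.402 × 2.1) = 0.58 × 0.1792 = 0.1039

0.104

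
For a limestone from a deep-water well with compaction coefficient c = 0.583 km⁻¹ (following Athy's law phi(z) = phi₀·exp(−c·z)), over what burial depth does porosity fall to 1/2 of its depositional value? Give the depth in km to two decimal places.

phi/phi₀ = 1/2 ⇒ exp(−c·z) = 1/2 ⇒ z = ln(2) / c
z = 0.6931 / 0.583 = 1.189 km

1.19 km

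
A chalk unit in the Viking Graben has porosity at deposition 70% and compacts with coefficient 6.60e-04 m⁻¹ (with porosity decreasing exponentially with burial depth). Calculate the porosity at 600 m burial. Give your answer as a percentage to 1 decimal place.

Working in km (1 km = 1000 m; β in km⁻¹ = β in m⁻¹ × 1000):
φ = φ₀·exp(−β·d) = 0.7 × exp(−0.66 × 0.6) = 0.7 × exp(−0.396)
  = 0.7 × 0.6730 = 0.4711

47.1%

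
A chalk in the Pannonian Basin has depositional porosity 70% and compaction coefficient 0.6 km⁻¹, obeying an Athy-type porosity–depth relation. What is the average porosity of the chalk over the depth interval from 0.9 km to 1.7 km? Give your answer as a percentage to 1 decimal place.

⟨φ⟩ = (1/(z₂−z₁)) ∫ φ₀ e^(−kz) dz = φ₀·(e^(−k·z₁) − e^(−k·z₂)) / (k·(z₂−z₁))
e^(−0.6×0.9) = 0.5827; e^(−0.6×1.7) = 0.3606
⟨φ⟩ = 0.7 × (0.5827 − 0.3606) / (0.6 × 0.8) = 0.7 × 0.4628 = 0.3240

32.4%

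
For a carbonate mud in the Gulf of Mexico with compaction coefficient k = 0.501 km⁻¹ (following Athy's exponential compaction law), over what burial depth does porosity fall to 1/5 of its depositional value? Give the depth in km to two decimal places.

phi/phi₀ = 1/5 ⇒ exp(−k·Z) = 1/5 ⇒ Z = ln(5) / k
Z = 1.6094 / 0.501 = 3.212 km

3.21 km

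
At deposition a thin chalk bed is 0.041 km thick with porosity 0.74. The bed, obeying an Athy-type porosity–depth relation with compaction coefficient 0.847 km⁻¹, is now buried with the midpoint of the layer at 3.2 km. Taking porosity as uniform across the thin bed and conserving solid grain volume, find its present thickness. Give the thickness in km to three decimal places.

0.011 km

Porosity at 3.2 km: phi = 0.74·exp(−0.847×3.2) = 0.0492
Solid-volume conservation: h(1−phi) = h₀(1−phi₀) ⇒ h = h₀·(1−phi₀)/(1−phi)
h = 0.041 × (1 − 0.74)/(1 − 0.0492) = 0.041 × 0.2735 = 0.0112 km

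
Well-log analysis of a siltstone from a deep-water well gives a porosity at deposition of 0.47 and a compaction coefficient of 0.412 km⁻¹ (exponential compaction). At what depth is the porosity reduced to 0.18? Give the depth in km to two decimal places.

2.33 km

Invert Athy's law: z = ln(n₀/n) / c
z = ln(0.47/0.18) / 0.412 = ln(2.611) / 0.412 = 0.9598 / 0.412 = 2.330 km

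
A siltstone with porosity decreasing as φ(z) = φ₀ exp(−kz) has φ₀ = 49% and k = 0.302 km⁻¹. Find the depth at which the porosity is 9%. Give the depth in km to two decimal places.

Invert Athy's law: z = ln(φ₀/φ) / k
z = ln(0.49/0.09) / 0.302 = ln(5.444) / 0.302 = 1.6946 / 0.302 = 5.611 km

5.61 km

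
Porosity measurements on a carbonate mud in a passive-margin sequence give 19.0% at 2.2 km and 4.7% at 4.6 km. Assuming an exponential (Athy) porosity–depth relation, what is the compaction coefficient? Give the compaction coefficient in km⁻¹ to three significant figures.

Athy: φ(d) = φ₀ e^(−kd) ⇒ φ₁/φ₂ = e^{k(d₂−d₁)} ⇒ k = ln(φ₁/φ₂)/(d₂−d₁)
k = ln(0.19/0.047) / (4.6 − 2.2) = ln(4.043) / 2.4 = 1.3969 / 2.4 = 0.582 km⁻¹

0.582 km⁻¹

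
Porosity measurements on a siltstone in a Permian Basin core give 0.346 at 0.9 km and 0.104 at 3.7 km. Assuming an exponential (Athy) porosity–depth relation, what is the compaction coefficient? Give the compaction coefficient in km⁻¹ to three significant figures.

Athy: n(d) = n₀ e^(−βd) ⇒ n₁/n₂ = e^{β(d₂−d₁)} ⇒ β = ln(n₁/n₂)/(d₂−d₁)
β = ln(0.346/0.104) / (3.7 − 0.9) = ln(3.327) / 2.8 = 1.2020 / 2.8 = 0.4293 km⁻¹

0.429 km⁻¹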